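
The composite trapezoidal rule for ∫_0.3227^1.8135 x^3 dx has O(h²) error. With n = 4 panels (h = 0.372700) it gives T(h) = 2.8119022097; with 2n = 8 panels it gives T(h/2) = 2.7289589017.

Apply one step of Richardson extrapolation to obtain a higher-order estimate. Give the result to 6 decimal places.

2.701311

Order 2 gives 2^r = 4 and 2^r − 1 = 3.
4×2.7289589017 = 10.9158356068; subtract 2.8119022097 → 8.1039333971
8.1039333971 ÷ 3 = 2.7013111324
Correction |R − A(h/2)| = 2.765e-02; gap |A(h/2) − A(h)| = 8.294e-02.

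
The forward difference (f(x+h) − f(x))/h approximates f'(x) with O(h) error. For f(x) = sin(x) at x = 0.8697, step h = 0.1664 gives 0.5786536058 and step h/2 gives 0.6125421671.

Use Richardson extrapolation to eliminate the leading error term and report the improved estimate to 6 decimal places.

0.646431

Method order is 1; weight 2^1 = 2.
Top: 2(0.6125421671) − (0.5786536058) = 0.6464307284
R = 0.6464307284/1 = 0.6464307284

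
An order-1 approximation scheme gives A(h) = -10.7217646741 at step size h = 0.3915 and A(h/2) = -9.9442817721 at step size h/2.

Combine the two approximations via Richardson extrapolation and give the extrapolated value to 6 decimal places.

r = 1, so 2^r = 2.
Top: 2(-9.9442817721) − (-10.7217646741) = -9.1667988701
(-9.1667988701) ÷ 1 = -9.1667988701
Shift from A(h/2): +0.7774829020.

-9.166799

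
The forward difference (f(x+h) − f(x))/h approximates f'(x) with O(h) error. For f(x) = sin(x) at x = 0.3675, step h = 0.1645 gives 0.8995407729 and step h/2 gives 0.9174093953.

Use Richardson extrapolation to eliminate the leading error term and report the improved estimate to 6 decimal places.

0.935278

Leading term ∝ h^1; use weight 2 = 2^1.
Weighted: 1.8348187906 − 0.8995407729 = 0.9352780177
Denominator 2 − 1 = 1.
Extrapolated: 0.9352780177 / 1 = 0.9352780177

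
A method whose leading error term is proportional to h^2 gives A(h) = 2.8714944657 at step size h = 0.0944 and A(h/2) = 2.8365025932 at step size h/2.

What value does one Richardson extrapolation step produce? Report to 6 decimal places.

Method order is 2; weight 2^2 = 4.
4*2.8365025932 = 11.3460103728; subtract 2.8714944657 → 8.4745159071
Denominator 4 − 1 = 3.
Result: 2.8248386357

2.824839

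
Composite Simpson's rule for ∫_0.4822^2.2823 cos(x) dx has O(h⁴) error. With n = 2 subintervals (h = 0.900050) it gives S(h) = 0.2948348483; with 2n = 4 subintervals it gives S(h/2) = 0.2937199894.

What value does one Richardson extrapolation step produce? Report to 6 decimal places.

The method has order 4: 2^4 = 16.
Top: 16(0.2937199894) − (0.2948348483) = 4.4046849821
Divide by 2^4 − 1 = 15.
(16*0.2937199894 − 0.2948348483)/(16 − 1) = 0.2936456655

0.293646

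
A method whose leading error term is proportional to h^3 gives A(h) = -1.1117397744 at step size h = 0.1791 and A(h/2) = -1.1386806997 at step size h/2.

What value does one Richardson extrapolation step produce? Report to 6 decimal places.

-1.142529

Order 3 gives 2^r = 8 and 2^r − 1 = 7.
Top: 8(-1.1386806997) − (-1.1117397744) = -7.9977058232
Divide by 2^3 − 1 = 7.
So the Richardson estimate is -1.1425294033.
Correction |R − A(h/2)| = 3.849e-03; gap |A(h/2) − A(h)| = 2.694e-02.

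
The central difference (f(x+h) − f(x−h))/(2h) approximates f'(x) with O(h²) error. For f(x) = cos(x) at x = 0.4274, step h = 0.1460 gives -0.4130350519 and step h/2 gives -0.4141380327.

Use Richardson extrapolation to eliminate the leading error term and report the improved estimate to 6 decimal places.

r = 2, so 2^r = 4.
4×(-0.4141380327) = -1.6565521308; subtract (-0.4130350519) → -1.2435170789
Denominator 4 − 1 = 3.
Extrapolated: (-1.2435170789) / 3 = -0.4145056930
Shift from A(h/2): −0.0003676603.

-0.414506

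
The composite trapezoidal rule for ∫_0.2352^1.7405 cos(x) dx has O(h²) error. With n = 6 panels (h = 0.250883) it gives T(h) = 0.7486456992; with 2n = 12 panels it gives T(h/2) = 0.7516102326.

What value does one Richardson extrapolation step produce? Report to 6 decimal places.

0.752598

Order 2 gives 2^r = 4 and 2^r − 1 = 3.
Top: 4(0.7516102326) − (0.7486456992) = 2.2577952312
(4×0.7516102326 − 0.7486456992)/(4 − 1) = 0.7525984104
Shift from A(h/2): +0.0009881778.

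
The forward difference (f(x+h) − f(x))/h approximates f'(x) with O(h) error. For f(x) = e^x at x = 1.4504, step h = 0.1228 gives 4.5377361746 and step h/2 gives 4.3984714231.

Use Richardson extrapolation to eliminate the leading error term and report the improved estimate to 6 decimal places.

4.259207

Order 1 gives 2^r = 2 and 2^r − 1 = 1.
Top: 2(4.3984714231) − (4.5377361746) = 4.2592066716
Denominator 2 − 1 = 1.
Result: 4.2592066716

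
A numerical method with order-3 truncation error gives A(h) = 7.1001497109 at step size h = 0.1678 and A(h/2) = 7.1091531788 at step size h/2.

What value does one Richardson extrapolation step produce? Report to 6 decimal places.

7.110439

r = 3: numerator weight 8, denominator 7.
Top: 8(7.1091531788) − (7.1001497109) = 49.7730757195
(8×7.1091531788 − 7.1001497109)/(8 − 1) = 7.1104393885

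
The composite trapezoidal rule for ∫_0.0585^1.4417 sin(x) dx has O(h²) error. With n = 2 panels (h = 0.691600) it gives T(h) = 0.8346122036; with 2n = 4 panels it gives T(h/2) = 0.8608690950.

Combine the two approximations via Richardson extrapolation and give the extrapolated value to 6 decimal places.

0.869621

Leading term ∝ h^2; use weight 4 = 2^2.
4 × 0.8608690950 = 3.4434763800; 3.4434763800 − 0.8346122036 = 2.6088641764
Denominator 4 − 1 = 3.
Extrapolated: 2.6088641764 / 3 = 0.8696213921
Correction |R − A(h/2)| = 8.752e-03; gap |A(h/2) − A(h)| = 2.626e-02.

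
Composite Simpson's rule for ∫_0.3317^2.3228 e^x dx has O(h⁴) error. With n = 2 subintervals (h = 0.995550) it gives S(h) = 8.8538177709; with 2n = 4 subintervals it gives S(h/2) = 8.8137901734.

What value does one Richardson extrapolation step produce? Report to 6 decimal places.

8.811122

With r = 4 the leading error scales as h^4, so the weight is 2^4 = 16.
Weighted: 141.0206427744 − 8.8538177709 = 132.1668250035
132.1668250035 ÷ 15 = 8.8111216669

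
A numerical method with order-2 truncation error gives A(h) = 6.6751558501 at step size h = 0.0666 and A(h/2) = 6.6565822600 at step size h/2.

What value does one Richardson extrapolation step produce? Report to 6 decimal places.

6.650391

Error is O(h^2); halving h shrinks it by 2^2 = 4.
Top: 4(6.6565822600) − (6.6751558501) = 19.9511731899
Divide by 2^2 − 1 = 3.
19.9511731899 ÷ 3 = 6.6503910633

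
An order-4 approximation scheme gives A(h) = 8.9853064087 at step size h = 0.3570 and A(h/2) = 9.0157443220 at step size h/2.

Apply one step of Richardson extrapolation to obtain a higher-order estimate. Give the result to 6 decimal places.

Error is O(h^4); halving h shrinks it by 2^4 = 16.
16×9.0157443220 − 8.9853064087 = 135.2666027433
R = 135.2666027433/15 = 9.0177735162
Gap between inputs: 3.044e-02; correction applied: +0.0020291942.

9.017774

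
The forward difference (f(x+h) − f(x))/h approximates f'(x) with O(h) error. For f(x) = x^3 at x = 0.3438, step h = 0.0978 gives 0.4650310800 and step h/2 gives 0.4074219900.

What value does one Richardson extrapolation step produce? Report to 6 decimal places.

0.349813

The method has order 1: 2^1 = 2.
A(h/2) − A(h) = 0.4074219900 − 0.4650310800 = -0.0576090900
Divide by 2^1 − 1 = 1: (-0.0576090900)/1 = -0.0576090900
R = A(h/2) + (A(h/2) − A(h))/1 = 0.4074219900 − 0.0576090900 = 0.3498129000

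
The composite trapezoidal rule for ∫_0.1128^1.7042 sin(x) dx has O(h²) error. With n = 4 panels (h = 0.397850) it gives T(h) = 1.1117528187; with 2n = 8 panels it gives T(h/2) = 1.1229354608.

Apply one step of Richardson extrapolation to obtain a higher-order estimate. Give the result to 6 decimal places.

Method order is 2; weight 2^2 = 4.
Difference of the inputs: 1.1229354608 − 1.1117528187 = 0.0111826421
Correction (A(h/2) − A(h))/(4 − 1) = 0.0111826421/3 = 0.0037275474
R = 1.1229354608 + 0.0037275474 = 1.1266630082
Shift from A(h/2): +0.0037275474.

1.126663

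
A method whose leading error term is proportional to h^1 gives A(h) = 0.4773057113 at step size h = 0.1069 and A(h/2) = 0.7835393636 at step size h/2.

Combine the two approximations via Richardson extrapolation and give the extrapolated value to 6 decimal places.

1.089773

With r = 1 the leading error scales as h^1, so the weight is 2^1 = 2.
2^1*A(h/2) = 1.5670787272; minus A(h) gives 1.0897730159.
Divide by 2^1 − 1 = 1.
Extrapolated: 1.0897730159 / 1 = 1.0897730159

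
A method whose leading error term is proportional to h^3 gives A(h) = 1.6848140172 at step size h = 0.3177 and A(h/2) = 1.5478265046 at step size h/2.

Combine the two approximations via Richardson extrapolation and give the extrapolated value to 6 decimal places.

r = 3: numerator weight 8, denominator 7.
2^3·A(h/2) = 12.3826120368; minus A(h) gives 10.6977980196.
Denominator 8 − 1 = 7.
(8·1.5478265046 − 1.6848140172)/(8 − 1) = 1.5282568599

1.528257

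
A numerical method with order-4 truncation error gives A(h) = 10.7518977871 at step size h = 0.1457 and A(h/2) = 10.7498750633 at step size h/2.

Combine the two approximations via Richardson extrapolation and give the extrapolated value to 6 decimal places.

Leading term ∝ h^4; use weight 16 = 2^4.
Difference of the inputs: 10.7498750633 − 10.7518977871 = -0.0020227238
Correction (A(h/2) − A(h))/(16 − 1) = (-0.0020227238)/15 = -0.0001348483
R = A(h/2) + (A(h/2) − A(h))/15 = 10.7498750633 − 0.0001348483 = 10.7497402150

10.749740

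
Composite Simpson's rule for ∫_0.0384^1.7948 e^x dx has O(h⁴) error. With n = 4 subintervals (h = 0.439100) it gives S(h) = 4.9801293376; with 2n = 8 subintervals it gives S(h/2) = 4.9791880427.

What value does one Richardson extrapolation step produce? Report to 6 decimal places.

4.979125

Method order is 4; weight 2^4 = 16.
Numerator 16·A(h/2) − A(h) = 16·4.9791880427 − 4.9801293376 = 74.6868793456
Divide by 2^4 − 1 = 15.
(16·4.9791880427 − 4.9801293376)/(16 − 1) = 4.9791252897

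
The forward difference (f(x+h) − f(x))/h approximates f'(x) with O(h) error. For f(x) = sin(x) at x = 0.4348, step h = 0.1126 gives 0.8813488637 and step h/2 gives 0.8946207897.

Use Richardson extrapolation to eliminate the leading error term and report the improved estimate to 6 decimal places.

0.907893

Order 1 gives 2^r = 2 and 2^r − 1 = 1.
2 × 0.8946207897 = 1.7892415794; subtract 0.8813488637 → 0.9078927157
Extrapolated: 0.9078927157 / 1 = 0.9078927157
Correction |R − A(h/2)| = 1.327e-02; gap |A(h/2) − A(h)| = 1.327e-02.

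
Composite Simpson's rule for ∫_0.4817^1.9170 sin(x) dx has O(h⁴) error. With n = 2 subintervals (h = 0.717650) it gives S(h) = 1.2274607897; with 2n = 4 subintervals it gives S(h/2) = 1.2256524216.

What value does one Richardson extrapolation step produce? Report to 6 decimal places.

r = 4: numerator weight 16, denominator 15.
A(h/2) − A(h) = 1.2256524216 − 1.2274607897 = -0.0018083681
Divide by 2^4 − 1 = 15: (-0.0018083681)/15 = -0.0001205579
R = A(h/2) + (A(h/2) − A(h))/15 = 1.2256524216 − 0.0001205579 = 1.2255318637
Shift from A(h/2): −0.0001205579.

1.225532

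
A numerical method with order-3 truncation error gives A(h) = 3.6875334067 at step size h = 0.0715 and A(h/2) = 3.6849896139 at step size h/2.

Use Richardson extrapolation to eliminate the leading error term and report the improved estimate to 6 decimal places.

3.684626

Leading term ∝ h^3; use weight 8 = 2^3.
8*3.6849896139 − 3.6875334067 = 25.7923835045
Extrapolated: 25.7923835045 / 7 = 3.6846262149
Gap between inputs: 2.544e-03; correction applied: −0.0003633990.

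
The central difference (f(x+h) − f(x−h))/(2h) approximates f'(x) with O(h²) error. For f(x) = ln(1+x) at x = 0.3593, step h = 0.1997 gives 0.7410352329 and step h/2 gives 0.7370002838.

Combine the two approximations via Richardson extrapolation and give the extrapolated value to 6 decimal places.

With r = 2 the leading error scales as h^2, so the weight is 2^2 = 4.
2^2*A(h/2) = 2.9480011352; minus A(h) gives 2.2069659023.
Denominator 4 − 1 = 3.
2.2069659023 ÷ 3 = 0.7356553008

0.735655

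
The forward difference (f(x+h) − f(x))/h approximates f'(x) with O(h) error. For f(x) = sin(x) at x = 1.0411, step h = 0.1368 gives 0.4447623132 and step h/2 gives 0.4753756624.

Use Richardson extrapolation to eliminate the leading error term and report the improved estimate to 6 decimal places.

With r = 1 the leading error scales as h^1, so the weight is 2^1 = 2.
Difference of the inputs: 0.4753756624 − 0.4447623132 = 0.0306133492
Correction (A(h/2) − A(h))/(2 − 1) = 0.0306133492/1 = 0.0306133492
R = 0.4753756624 + 0.0306133492 = 0.5059890116

0.505989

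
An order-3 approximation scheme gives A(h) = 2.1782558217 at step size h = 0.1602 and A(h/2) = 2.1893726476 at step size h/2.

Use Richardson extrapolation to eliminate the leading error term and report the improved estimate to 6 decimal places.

2.190961

r = 3, so 2^r = 8.
Numerator 8 × A(h/2) − A(h) = 8 × 2.1893726476 − 2.1782558217 = 15.3367253591
Divide by 2^3 − 1 = 7.
(8 × 2.1893726476 − 2.1782558217)/(8 − 1) = 2.1909607656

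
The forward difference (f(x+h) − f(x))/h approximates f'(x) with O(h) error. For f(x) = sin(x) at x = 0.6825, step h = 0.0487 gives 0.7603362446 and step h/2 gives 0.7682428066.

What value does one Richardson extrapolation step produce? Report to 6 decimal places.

0.776149

Order 1 gives 2^r = 2 and 2^r − 1 = 1.
2 × 0.7682428066 = 1.5364856132; subtract 0.7603362446 → 0.7761493686
Divide by 2^1 − 1 = 1.
0.7761493686 ÷ 1 = 0.7761493686
Shift from A(h/2): +0.0079065620.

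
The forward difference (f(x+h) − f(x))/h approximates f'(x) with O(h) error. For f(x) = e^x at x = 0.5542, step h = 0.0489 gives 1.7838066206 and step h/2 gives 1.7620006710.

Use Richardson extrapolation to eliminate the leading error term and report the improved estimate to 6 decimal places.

r = 1: numerator weight 2, denominator 1.
A(h/2) − A(h) = 1.7620006710 − 1.7838066206 = -0.0218059496
Correction (A(h/2) − A(h))/(2 − 1) = (-0.0218059496)/1 = -0.0218059496
R = A(h/2) + (A(h/2) − A(h))/1 = 1.7620006710 − 0.0218059496 = 1.7401947214

1.740195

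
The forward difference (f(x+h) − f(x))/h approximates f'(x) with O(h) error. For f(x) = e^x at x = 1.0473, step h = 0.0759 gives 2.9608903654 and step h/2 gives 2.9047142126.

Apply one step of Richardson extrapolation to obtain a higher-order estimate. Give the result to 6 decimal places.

With r = 1 the leading error scales as h^1, so the weight is 2^1 = 2.
A(h/2) − A(h) = 2.9047142126 − 2.9608903654 = -0.0561761528
Correction (A(h/2) − A(h))/(2 − 1) = (-0.0561761528)/1 = -0.0561761528
R = A(h/2) + (A(h/2) − A(h))/1 = 2.9047142126 − 0.0561761528 = 2.8485380598
Correction |R − A(h/2)| = 5.618e-02; gap |A(h/2) − A(h)| = 5.618e-02.

2.848538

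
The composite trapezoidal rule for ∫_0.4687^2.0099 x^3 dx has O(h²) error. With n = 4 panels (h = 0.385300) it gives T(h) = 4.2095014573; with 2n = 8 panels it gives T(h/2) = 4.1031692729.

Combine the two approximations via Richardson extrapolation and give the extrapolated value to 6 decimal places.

4.067725

Error is O(h^2); halving h shrinks it by 2^2 = 4.
Top: 4(4.1031692729) − (4.2095014573) = 12.2031756343
R = 12.2031756343/3 = 4.0677252114
Shift from A(h/2): −0.0354440615.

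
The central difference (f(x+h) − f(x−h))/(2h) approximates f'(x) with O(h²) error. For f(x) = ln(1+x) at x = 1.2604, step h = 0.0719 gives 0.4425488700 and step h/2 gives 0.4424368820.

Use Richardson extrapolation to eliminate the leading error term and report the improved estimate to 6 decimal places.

0.442400

Error is O(h^2); halving h shrinks it by 2^2 = 4.
4×0.4424368820 = 1.7697475280; subtract 0.4425488700 → 1.3271986580
Divide by 2^2 − 1 = 3.
1.3271986580 ÷ 3 = 0.4423995527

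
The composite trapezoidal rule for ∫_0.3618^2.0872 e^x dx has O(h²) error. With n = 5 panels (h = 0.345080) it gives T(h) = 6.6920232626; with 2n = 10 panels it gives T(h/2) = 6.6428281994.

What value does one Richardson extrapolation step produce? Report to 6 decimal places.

r = 2: numerator weight 4, denominator 3.
4×6.6428281994 − 6.6920232626 = 19.8792895350
Divide by 2^2 − 1 = 3.
So the Richardson estimate is 6.6264298450.
Correction |R − A(h/2)| = 1.640e-02; gap |A(h/2) − A(h)| = 4.920e-02.

6.626430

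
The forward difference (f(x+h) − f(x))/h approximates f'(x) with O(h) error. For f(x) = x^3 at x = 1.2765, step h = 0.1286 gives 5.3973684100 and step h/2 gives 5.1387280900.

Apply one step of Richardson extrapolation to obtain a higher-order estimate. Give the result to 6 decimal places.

4.880088

With r = 1 the leading error scales as h^1, so the weight is 2^1 = 2.
A(h/2) − A(h) = 5.1387280900 − 5.3973684100 = -0.2586403200
Divide by 2^1 − 1 = 1: (-0.2586403200)/1 = -0.2586403200
R = 5.1387280900 − 0.2586403200 = 4.8800877700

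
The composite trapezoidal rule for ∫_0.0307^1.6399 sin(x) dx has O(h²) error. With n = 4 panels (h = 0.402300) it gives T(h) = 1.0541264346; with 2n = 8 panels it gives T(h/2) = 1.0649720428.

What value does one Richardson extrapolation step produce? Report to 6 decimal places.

r = 2: numerator weight 4, denominator 3.
Numerator 4*A(h/2) − A(h) = 4*1.0649720428 − 1.0541264346 = 3.2057617366
Divide by 2^2 − 1 = 3.
R = 3.2057617366/3 = 1.0685872455

1.068587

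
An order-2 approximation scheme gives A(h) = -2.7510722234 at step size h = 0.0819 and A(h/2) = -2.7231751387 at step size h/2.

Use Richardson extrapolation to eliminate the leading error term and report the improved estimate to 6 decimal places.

-2.713876

Method order is 2; weight 2^2 = 4.
4*(-2.7231751387) − (-2.7510722234) = -8.1416283314
(-8.1416283314) ÷ 3 = -2.7138761105
Correction |R − A(h/2)| = 9.299e-03; gap |A(h/2) − A(h)| = 2.790e-02.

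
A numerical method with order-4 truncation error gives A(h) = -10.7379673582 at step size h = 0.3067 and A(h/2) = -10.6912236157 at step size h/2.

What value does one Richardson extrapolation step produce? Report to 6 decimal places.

-10.688107

With r = 4 the leading error scales as h^4, so the weight is 2^4 = 16.
16·(-10.6912236157) − (-10.7379673582) = -160.3216104930
Divide by 2^4 − 1 = 15.
Extrapolated: (-160.3216104930) / 15 = -10.6881073662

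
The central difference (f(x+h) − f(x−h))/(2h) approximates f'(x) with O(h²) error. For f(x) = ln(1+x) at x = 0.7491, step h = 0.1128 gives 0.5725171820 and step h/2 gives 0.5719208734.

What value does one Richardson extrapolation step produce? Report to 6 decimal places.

0.571722

r = 2: numerator weight 4, denominator 3.
4*0.5719208734 = 2.2876834936; subtract 0.5725171820 → 1.7151663116
Extrapolated: 1.7151663116 / 3 = 0.5717221039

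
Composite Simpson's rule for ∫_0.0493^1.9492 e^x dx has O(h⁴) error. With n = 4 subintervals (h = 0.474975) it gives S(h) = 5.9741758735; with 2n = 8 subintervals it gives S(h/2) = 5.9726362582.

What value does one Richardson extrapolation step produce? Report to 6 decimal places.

Order 4 gives 2^r = 16 and 2^r − 1 = 15.
16*5.9726362582 = 95.5621801312; 95.5621801312 − 5.9741758735 = 89.5880042577
Divide by 2^4 − 1 = 15.
R = 89.5880042577/15 = 5.9725336172
Shift from A(h/2): −0.0001026410.

5.972534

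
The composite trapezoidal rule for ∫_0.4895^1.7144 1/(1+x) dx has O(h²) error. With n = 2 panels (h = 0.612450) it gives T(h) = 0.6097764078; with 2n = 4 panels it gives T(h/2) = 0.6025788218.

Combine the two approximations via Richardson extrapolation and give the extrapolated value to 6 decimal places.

0.600180

With r = 2 the leading error scales as h^2, so the weight is 2^2 = 4.
Weighted: 2.4103152872 − 0.6097764078 = 1.8005388794
Extrapolated: 1.8005388794 / 3 = 0.6001796265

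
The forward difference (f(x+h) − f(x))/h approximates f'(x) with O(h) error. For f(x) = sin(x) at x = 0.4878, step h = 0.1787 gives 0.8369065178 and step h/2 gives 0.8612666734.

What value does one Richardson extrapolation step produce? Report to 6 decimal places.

The method has order 1: 2^1 = 2.
A(h/2) − A(h) = 0.8612666734 − 0.8369065178 = 0.0243601556
Divide by 2^1 − 1 = 1: 0.0243601556/1 = 0.0243601556
R = A(h/2) + (A(h/2) − A(h))/1 = 0.8612666734 + 0.0243601556 = 0.8856268290

0.885627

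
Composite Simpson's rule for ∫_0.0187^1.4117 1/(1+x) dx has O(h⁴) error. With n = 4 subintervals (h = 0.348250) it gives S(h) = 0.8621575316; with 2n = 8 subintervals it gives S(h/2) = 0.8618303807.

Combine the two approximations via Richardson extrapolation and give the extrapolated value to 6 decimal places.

0.861809

r = 4: numerator weight 16, denominator 15.
16*0.8618303807 − 0.8621575316 = 12.9271285596
12.9271285596 ÷ 15 = 0.8618085706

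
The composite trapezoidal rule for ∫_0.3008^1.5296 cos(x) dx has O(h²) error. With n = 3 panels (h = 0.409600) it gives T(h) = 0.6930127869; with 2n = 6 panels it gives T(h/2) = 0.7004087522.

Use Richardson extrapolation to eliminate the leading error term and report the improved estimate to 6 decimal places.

Error is O(h^2); halving h shrinks it by 2^2 = 4.
2^2·A(h/2) = 2.8016350088; minus A(h) gives 2.1086222219.
R = 2.1086222219/3 = 0.7028740740

0.702874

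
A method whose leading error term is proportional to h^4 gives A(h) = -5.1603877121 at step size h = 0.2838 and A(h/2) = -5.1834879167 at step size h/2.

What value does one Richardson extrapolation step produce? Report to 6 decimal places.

-5.185028

Method order is 4; weight 2^4 = 16.
16 × (-5.1834879167) = -82.9358066672; (-82.9358066672) − (-5.1603877121) = -77.7754189551
Divide by 2^4 − 1 = 15.
R = (-77.7754189551)/15 = -5.1850279303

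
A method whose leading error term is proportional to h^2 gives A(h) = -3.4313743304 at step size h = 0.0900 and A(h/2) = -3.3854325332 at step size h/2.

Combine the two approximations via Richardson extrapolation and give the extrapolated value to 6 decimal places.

-3.370119

Error is O(h^2); halving h shrinks it by 2^2 = 4.
2^2×A(h/2) = -13.5417301328; minus A(h) gives -10.1103558024.
(4×(-3.3854325332) − (-3.4313743304))/(4 − 1) = -3.3701186008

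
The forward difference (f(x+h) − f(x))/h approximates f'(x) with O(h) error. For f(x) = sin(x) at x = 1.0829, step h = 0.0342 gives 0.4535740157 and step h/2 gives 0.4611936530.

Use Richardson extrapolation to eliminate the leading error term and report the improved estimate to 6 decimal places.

r = 1, so 2^r = 2.
Top: 2(0.4611936530) − (0.4535740157) = 0.4688132903
Divide by 2^1 − 1 = 1.
(2*0.4611936530 − 0.4535740157)/(2 − 1) = 0.4688132903

0.468813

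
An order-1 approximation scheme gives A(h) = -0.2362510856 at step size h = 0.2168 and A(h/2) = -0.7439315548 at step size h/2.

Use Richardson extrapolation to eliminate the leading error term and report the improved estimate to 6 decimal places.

-1.251612

r = 1: numerator weight 2, denominator 1.
Top: 2(-0.7439315548) − (-0.2362510856) = -1.2516120240
(-1.2516120240) ÷ 1 = -1.2516120240
Gap between inputs: 5.077e-01; correction applied: −0.5076804692.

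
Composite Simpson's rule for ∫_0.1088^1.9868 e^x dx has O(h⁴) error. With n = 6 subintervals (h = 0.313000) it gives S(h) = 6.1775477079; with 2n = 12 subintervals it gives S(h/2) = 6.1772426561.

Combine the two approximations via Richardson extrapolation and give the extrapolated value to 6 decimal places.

Method order is 4; weight 2^4 = 16.
16·6.1772426561 = 98.8358824976; subtract 6.1775477079 → 92.6583347897
Denominator 16 − 1 = 15.
(16·6.1772426561 − 6.1775477079)/(16 − 1) = 6.1772223193

6.177222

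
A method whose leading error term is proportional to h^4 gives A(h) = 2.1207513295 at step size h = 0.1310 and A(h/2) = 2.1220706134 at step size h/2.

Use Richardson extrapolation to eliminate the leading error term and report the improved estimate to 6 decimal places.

2.122159

The method has order 4: 2^4 = 16.
Top: 16(2.1220706134) − (2.1207513295) = 31.8323784849
Extrapolated: 31.8323784849 / 15 = 2.1221585657
Shift from A(h/2): +0.0000879523.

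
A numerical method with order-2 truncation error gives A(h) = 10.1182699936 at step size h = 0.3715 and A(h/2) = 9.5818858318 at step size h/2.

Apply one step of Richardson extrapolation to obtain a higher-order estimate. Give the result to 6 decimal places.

9.403091

Leading term ∝ h^2; use weight 4 = 2^2.
4 × 9.5818858318 = 38.3275433272; subtract 10.1182699936 → 28.2092733336
Divide by 2^2 − 1 = 3.
(4 × 9.5818858318 − 10.1182699936)/(4 − 1) = 9.4030911112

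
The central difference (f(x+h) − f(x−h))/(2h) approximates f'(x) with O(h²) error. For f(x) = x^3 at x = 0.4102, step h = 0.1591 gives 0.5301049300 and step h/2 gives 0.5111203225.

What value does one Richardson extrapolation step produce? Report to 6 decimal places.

0.504792

Leading term ∝ h^2; use weight 4 = 2^2.
4·0.5111203225 − 0.5301049300 = 1.5143763600
Divide by 2^2 − 1 = 3.
R = 1.5143763600/3 = 0.5047921200
Gap between inputs: 1.898e-02; correction applied: −0.0063282025.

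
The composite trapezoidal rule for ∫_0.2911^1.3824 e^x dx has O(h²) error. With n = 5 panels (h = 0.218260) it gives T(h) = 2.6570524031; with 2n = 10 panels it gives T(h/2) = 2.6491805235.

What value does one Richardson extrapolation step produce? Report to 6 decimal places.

Method order is 2; weight 2^2 = 4.
Weighted: 10.5967220940 − 2.6570524031 = 7.9396696909
R = 7.9396696909/3 = 2.6465565636
Gap between inputs: 7.872e-03; correction applied: −0.0026239599.

2.646557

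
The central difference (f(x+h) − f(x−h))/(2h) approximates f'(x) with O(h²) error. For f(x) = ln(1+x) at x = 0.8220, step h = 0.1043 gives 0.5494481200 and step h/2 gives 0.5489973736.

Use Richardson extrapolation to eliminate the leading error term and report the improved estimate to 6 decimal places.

0.548847

r = 2, so 2^r = 4.
4 × 0.5489973736 − 0.5494481200 = 1.6465413744
Divide by 2^2 − 1 = 3.
Extrapolated: 1.6465413744 / 3 = 0.5488471248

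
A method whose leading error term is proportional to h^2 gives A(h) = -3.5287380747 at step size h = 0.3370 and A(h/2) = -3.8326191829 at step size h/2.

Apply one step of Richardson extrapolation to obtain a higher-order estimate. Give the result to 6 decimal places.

-3.933913

The method has order 2: 2^2 = 4.
4×(-3.8326191829) − (-3.5287380747) = -11.8017386569
(4×(-3.8326191829) − (-3.5287380747))/(4 − 1) = -3.9339128856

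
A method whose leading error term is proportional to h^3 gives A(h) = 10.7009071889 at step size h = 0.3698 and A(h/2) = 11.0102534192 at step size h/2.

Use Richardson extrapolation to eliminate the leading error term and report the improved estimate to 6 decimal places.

Error is O(h^3); halving h shrinks it by 2^3 = 8.
A(h/2) − A(h) = 11.0102534192 − 10.7009071889 = 0.3093462303
Divide by 2^3 − 1 = 7: 0.3093462303/7 = 0.0441923186
R = 11.0102534192 + 0.0441923186 = 11.0544457378
Correction |R − A(h/2)| = 4.419e-02; gap |A(h/2) − A(h)| = 3.093e-01.

11.054446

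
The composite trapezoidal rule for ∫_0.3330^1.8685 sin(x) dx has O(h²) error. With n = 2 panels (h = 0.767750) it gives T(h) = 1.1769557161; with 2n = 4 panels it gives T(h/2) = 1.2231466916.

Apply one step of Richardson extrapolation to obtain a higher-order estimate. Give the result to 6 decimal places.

1.238544

With r = 2 the leading error scales as h^2, so the weight is 2^2 = 4.
A(h/2) − A(h) = 1.2231466916 − 1.1769557161 = 0.0461909755
Divide by 2^2 − 1 = 3: 0.0461909755/3 = 0.0153969918
R = A(h/2) + (A(h/2) − A(h))/3 = 1.2231466916 + 0.0153969918 = 1.2385436834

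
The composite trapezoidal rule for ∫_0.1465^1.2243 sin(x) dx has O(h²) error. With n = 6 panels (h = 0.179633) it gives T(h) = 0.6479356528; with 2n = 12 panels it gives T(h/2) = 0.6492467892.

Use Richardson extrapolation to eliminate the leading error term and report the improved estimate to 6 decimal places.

0.649684

Error is O(h^2); halving h shrinks it by 2^2 = 4.
Numerator 4*A(h/2) − A(h) = 4*0.6492467892 − 0.6479356528 = 1.9490515040
Divide by 2^2 − 1 = 3.
So the Richardson estimate is 0.6496838347.
Correction |R − A(h/2)| = 4.370e-04; gap |A(h/2) − A(h)| = 1.311e-03.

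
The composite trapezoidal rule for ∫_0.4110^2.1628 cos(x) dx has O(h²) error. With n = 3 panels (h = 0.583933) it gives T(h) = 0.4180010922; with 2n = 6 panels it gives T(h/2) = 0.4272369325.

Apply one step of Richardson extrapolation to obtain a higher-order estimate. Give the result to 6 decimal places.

Method order is 2; weight 2^2 = 4.
2^2×A(h/2) = 1.7089477300; minus A(h) gives 1.2909466378.
R = 1.2909466378/3 = 0.4303155459
Gap between inputs: 9.236e-03; correction applied: +0.0030786134.

0.430316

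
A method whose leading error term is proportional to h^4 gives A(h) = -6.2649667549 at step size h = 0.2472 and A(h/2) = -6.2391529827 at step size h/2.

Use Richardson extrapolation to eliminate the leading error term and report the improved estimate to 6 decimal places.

r = 4: numerator weight 16, denominator 15.
Numerator 16×A(h/2) − A(h) = 16×(-6.2391529827) − (-6.2649667549) = -93.5614809683
(-93.5614809683) ÷ 15 = -6.2374320646

-6.237432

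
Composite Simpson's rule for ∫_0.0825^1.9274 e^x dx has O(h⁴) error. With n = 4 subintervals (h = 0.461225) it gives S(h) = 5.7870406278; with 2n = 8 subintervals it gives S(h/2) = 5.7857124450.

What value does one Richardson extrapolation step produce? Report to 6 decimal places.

5.785624

r = 4, so 2^r = 16.
16*5.7857124450 − 5.7870406278 = 86.7843584922
R = 86.7843584922/15 = 5.7856238995
Gap between inputs: 1.328e-03; correction applied: −0.0000885455.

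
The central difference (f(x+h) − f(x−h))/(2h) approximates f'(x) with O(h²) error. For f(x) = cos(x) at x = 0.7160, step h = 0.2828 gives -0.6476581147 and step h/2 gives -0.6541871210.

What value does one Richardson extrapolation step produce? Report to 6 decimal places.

-0.656363

r = 2, so 2^r = 4.
4·(-0.6541871210) = -2.6167484840; subtract (-0.6476581147) → -1.9690903693
(-1.9690903693) ÷ 3 = -0.6563634564
Correction |R − A(h/2)| = 2.176e-03; gap |A(h/2) − A(h)| = 6.529e-03.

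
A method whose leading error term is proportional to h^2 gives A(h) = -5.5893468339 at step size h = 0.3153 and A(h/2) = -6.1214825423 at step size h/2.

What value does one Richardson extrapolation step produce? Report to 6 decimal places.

-6.298861

Error is O(h^2); halving h shrinks it by 2^2 = 4.
4×(-6.1214825423) = -24.4859301692; subtract (-5.5893468339) → -18.8965833353
Extrapolated: (-18.8965833353) / 3 = -6.2988611118
Correction |R − A(h/2)| = 1.774e-01; gap |A(h/2) − A(h)| = 5.321e-01.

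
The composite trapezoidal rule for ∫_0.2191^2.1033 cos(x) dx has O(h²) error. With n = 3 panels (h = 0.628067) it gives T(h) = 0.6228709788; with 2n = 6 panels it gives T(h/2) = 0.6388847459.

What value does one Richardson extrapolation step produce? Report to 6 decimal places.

0.644223

Method order is 2; weight 2^2 = 4.
4·0.6388847459 − 0.6228709788 = 1.9326680048
Denominator 4 − 1 = 3.
Extrapolated: 1.9326680048 / 3 = 0.6442226683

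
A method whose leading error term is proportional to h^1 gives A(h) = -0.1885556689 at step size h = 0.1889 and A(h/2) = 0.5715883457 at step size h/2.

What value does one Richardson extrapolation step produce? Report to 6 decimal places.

1.331732

Method order is 1; weight 2^1 = 2.
2 × 0.5715883457 − (-0.1885556689) = 1.3317323603
Denominator 2 − 1 = 1.
So the Richardson estimate is 1.3317323603.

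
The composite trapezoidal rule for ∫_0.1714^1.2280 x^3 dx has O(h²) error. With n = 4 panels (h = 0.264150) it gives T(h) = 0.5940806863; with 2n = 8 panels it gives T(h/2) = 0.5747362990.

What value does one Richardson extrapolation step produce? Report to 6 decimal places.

0.568288

Method order is 2; weight 2^2 = 4.
A(h/2) − A(h) = 0.5747362990 − 0.5940806863 = -0.0193443873
Divide by 2^2 − 1 = 3: (-0.0193443873)/3 = -0.0064481291
R = 0.5747362990 − 0.0064481291 = 0.5682881699
Shift from A(h/2): −0.0064481291.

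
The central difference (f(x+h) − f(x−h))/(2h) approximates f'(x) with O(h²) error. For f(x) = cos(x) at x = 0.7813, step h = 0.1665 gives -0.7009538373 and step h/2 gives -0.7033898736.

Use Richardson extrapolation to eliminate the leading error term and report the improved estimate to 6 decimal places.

The method has order 2: 2^2 = 4.
Weighted: (-2.8135594944) − (-0.7009538373) = -2.1126056571
Divide by 2^2 − 1 = 3.
Extrapolated: (-2.1126056571) / 3 = -0.7042018857
Gap between inputs: 2.436e-03; correction applied: −0.0008120121.

-0.704202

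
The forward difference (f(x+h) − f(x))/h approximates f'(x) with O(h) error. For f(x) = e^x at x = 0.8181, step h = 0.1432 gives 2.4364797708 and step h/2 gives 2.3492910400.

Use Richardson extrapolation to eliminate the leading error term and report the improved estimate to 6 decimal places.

2.262102

Leading term ∝ h^1; use weight 2 = 2^1.
2*2.3492910400 − 2.4364797708 = 2.2621023092
2.2621023092 ÷ 1 = 2.2621023092
Shift from A(h/2): −0.0871887308.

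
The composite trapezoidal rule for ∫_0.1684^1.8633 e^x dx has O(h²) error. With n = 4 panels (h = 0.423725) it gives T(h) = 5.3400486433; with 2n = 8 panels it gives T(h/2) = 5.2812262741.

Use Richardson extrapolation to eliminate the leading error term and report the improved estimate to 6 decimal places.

5.261619

Error is O(h^2); halving h shrinks it by 2^2 = 4.
Weighted: 21.1249050964 − 5.3400486433 = 15.7848564531
Divide by 2^2 − 1 = 3.
Result: 5.2616188177
Gap between inputs: 5.882e-02; correction applied: −0.0196074564.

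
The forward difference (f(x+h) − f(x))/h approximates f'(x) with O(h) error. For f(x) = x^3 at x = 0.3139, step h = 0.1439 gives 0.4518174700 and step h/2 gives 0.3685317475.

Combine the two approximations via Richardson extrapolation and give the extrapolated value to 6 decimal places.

Leading term ∝ h^1; use weight 2 = 2^1.
2 × 0.3685317475 = 0.7370634950; subtract 0.4518174700 → 0.2852460250
0.2852460250 ÷ 1 = 0.2852460250
Gap between inputs: 8.329e-02; correction applied: −0.0832857225.

0.285246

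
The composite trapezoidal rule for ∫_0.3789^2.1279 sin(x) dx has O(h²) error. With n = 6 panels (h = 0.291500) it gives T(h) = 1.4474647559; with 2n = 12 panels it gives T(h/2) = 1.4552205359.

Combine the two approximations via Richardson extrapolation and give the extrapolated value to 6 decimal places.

1.457806

Order 2 gives 2^r = 4 and 2^r − 1 = 3.
Difference of the inputs: 1.4552205359 − 1.4474647559 = 0.0077557800
Correction (A(h/2) − A(h))/(4 − 1) = 0.0077557800/3 = 0.0025852600
R = A(h/2) + (A(h/2) − A(h))/3 = 1.4552205359 + 0.0025852600 = 1.4578057959
Correction |R − A(h/2)| = 2.585e-03; gap |A(h/2) − A(h)| = 7.756e-03.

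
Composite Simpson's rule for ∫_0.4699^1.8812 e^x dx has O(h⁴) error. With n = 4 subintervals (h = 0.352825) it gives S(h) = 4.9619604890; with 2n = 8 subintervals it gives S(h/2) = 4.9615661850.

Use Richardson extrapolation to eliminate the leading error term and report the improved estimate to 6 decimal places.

4.961540

Order 4 gives 2^r = 16 and 2^r − 1 = 15.
Numerator 16×A(h/2) − A(h) = 16×4.9615661850 − 4.9619604890 = 74.4230984710
Extrapolated: 74.4230984710 / 15 = 4.9615398981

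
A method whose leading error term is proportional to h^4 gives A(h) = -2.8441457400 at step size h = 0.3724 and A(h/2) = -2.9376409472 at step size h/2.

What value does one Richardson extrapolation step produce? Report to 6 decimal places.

-2.943874

The method has order 4: 2^4 = 16.
16·(-2.9376409472) − (-2.8441457400) = -44.1581094152
Divide by 2^4 − 1 = 15.
So the Richardson estimate is -2.9438739610.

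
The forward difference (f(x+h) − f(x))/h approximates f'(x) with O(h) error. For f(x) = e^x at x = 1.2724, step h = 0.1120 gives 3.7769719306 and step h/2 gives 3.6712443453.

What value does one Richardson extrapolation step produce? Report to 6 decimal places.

Error is O(h^1); halving h shrinks it by 2^1 = 2.
Numerator 2·A(h/2) − A(h) = 2·3.6712443453 − 3.7769719306 = 3.5655167600
(2·3.6712443453 − 3.7769719306)/(2 − 1) = 3.5655167600
Correction |R − A(h/2)| = 1.057e-01; gap |A(h/2) − A(h)| = 1.057e-01.

3.565517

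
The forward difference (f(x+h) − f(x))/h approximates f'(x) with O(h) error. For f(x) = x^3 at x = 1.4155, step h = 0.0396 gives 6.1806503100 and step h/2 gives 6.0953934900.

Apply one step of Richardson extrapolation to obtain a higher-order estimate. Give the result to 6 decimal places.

6.010137

Error is O(h^1); halving h shrinks it by 2^1 = 2.
2×6.0953934900 − 6.1806503100 = 6.0101366700
Denominator 2 − 1 = 1.
So the Richardson estimate is 6.0101366700.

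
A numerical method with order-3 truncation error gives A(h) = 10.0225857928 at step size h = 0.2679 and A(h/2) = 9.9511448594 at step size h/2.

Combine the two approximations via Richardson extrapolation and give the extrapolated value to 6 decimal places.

Error is O(h^3); halving h shrinks it by 2^3 = 8.
Top: 8(9.9511448594) − (10.0225857928) = 69.5865730824
(8*9.9511448594 − 10.0225857928)/(8 − 1) = 9.9409390118
Gap between inputs: 7.144e-02; correction applied: −0.0102058476.

9.940939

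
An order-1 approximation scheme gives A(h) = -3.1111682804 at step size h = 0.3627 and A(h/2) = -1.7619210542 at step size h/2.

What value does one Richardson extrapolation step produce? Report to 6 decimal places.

-0.412674

With r = 1 the leading error scales as h^1, so the weight is 2^1 = 2.
2^1·A(h/2) = -3.5238421084; minus A(h) gives -0.4126738280.
Extrapolated: (-0.4126738280) / 1 = -0.4126738280
Correction |R − A(h/2)| = 1.349e+00; gap |A(h/2) − A(h)| = 1.349e+00.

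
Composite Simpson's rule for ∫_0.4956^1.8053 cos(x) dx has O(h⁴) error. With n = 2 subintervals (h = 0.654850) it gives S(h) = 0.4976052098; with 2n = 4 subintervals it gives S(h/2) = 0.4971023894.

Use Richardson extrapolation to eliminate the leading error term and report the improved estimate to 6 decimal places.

0.497069

Error is O(h^4); halving h shrinks it by 2^4 = 16.
16·0.4971023894 = 7.9536382304; 7.9536382304 − 0.4976052098 = 7.4560330206
7.4560330206 ÷ 15 = 0.4970688680
Shift from A(h/2): −0.0000335214.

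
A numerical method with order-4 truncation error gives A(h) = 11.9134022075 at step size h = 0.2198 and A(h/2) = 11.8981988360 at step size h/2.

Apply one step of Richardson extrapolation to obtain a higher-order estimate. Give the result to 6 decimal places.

Leading term ∝ h^4; use weight 16 = 2^4.
Top: 16(11.8981988360) − (11.9134022075) = 178.4577791685
Denominator 16 − 1 = 15.
Extrapolated: 178.4577791685 / 15 = 11.8971852779
Shift from A(h/2): −0.0010135581.

11.897185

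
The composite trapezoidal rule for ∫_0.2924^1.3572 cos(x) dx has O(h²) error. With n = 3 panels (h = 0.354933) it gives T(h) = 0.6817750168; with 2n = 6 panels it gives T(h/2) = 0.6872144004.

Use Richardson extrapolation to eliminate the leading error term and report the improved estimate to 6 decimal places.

0.689028

r = 2: numerator weight 4, denominator 3.
4×0.6872144004 = 2.7488576016; 2.7488576016 − 0.6817750168 = 2.0670825848
Divide by 2^2 − 1 = 3.
Result: 0.6890275283
Correction |R − A(h/2)| = 1.813e-03; gap |A(h/2) − A(h)| = 5.439e-03.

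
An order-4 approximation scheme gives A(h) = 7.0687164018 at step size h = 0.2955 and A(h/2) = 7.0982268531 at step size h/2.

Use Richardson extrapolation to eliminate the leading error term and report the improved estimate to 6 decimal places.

7.100194

r = 4, so 2^r = 16.
Numerator 16·A(h/2) − A(h) = 16·7.0982268531 − 7.0687164018 = 106.5029132478
Denominator 16 − 1 = 15.
R = 106.5029132478/15 = 7.1001942165
Gap between inputs: 2.951e-02; correction applied: +0.0019673634.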